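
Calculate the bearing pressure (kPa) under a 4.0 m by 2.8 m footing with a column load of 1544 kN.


A = 4.0 * 2.8 = 11.2 m^2
q = P / A = 1544 / 11.2
= 137.8571 kPa

137.8571 kPa


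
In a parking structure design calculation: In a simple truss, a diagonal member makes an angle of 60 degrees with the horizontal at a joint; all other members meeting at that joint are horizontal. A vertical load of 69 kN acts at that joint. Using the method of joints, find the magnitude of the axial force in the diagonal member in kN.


At the joint, only the diagonal has a vertical component, so vertical equilibrium gives:
F * sin(60) = 69
F = 69 / sin(60)
= 69 / 0.866025
= 79.67 kN

79.67 kN


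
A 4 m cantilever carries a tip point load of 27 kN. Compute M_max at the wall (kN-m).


For a cantilever with a point load at the free end:
M_max = P * L = 27 * 4 = 108 kN-m

108 kN-m


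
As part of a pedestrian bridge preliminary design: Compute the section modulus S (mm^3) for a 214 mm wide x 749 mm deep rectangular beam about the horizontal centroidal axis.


S = b * h^2 / 6
= 214 * 749^2 / 6
= 214 * 561001 / 6
= 20009035.67 mm^3

20009035.67 mm^3


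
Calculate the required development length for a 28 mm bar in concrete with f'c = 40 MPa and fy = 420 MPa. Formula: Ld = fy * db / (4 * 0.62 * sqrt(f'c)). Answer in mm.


Ld = (fy * db) / (4 * 0.62 * sqrt(f'c))
= (420 * 28) / (4 * 0.62 * sqrt(40))
= 11760 / 15.6849
= 749.77 mm

749.77 mm


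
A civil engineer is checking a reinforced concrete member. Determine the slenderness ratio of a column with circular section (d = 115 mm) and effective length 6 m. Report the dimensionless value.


Radius of gyration r = d / 4 = 115 / 4 = 28.75 mm
L_eff = 6000.0 mm
Slenderness ratio = L / r = 6000.0 / 28.75 = 208.7 (dimensionless)

208.7 (dimensionless)


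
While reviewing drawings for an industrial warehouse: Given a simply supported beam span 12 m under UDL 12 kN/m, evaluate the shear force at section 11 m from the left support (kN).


R_A = w * L / 2 = 12 * 12 / 2 = 72.0 kN
V(x) = R_A - w * x = 72.0 - 12 * 11
= -60.0 kN

-60.0 kN


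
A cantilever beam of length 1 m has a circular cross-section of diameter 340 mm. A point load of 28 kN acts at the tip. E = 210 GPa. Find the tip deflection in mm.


I = pi * d^4 / 64 = pi * 340^4 / 64 = 655972400.05 mm^4
L = 1000.0 mm, P = 28000.0 N, E = 210000.0 MPa
delta = P * L^3 / (3 * E * I)
= 28000.0 * 1000.0^3 / (3 * 210000.0 * 655972400.05)
= 0.0678 mm

0.0678 mm


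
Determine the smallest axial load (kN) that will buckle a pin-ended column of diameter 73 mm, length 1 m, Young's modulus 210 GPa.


I = pi * d^4 / 64 = 1393995.4 mm^4
L = 1000.0 mm
P_cr = pi^2 * E * I / L^2
= 9.8696 * 210000.0 * 1393995.4 / 1000.0^2
= 2889218.45 N = 2889.2184 kN

2889.2184 kN


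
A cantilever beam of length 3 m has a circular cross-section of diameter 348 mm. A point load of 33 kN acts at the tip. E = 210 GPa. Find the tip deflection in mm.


I = pi * d^4 / 64 = pi * 348^4 / 64 = 719924369.13 mm^4
L = 3000.0 mm, P = 33000.0 N, E = 210000.0 MPa
delta = P * L^3 / (3 * E * I)
= 33000.0 * 3000.0^3 / (3 * 210000.0 * 719924369.13)
= 1.9645 mm

1.9645 mm


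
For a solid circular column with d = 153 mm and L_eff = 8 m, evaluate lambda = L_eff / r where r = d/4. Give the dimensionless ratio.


Radius of gyration r = d / 4 = 153 / 4 = 38.25 mm
L_eff = 8000.0 mm
Slenderness ratio = L / r = 8000.0 / 38.25 = 209.15 (dimensionless)

209.15 (dimensionless)


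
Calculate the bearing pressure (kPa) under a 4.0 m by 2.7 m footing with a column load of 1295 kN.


A = 4.0 * 2.7 = 10.8 m^2
q = P / A = 1295 / 10.8
= 119.9074 kPa

119.9074 kPa


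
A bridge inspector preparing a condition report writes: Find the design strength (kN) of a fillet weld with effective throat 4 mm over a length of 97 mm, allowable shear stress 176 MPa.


Strength = throat * length * allowable stress
= 4 * 97 * 176 N
= 68288 N
= 68.29 kN

68.29 kN


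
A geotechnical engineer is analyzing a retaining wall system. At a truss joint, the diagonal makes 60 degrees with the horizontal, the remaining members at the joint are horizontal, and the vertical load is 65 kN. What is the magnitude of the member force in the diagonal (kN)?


At the joint, only the diagonal has a vertical component, so vertical equilibrium gives:
F * sin(60) = 65
F = 65 / sin(60)
= 65 / 0.866025
= 75.06 kN

75.06 kN


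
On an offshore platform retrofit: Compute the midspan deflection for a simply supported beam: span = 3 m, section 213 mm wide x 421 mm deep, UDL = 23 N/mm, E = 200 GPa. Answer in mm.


I = 213 * 421^3 / 12 = 1324477682.75 mm^4
L = 3000.0 mm, w = 23 N/mm, E = 200000.0 MPa
delta = 5 * w * L^4 / (384 * E * I)
= 5 * 23 * 3000.0^4 / (384 * 200000.0 * 1324477682.75)
= 0.0916 mm

0.0916 mm


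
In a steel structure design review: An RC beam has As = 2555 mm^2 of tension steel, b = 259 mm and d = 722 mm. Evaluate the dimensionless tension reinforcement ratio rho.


rho = As / (b * d)
= 2555 / (259 * 722)
= 2555 / 186998
= 0.013663 (dimensionless)

0.013663 (dimensionless)


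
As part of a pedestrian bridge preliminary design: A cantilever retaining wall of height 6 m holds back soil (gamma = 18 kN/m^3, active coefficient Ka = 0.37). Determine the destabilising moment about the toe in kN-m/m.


Pa = 0.5 * Ka * gamma * H^2
= 0.5 * 0.37 * 18 * 6^2
= 119.88 kN/m
Arm = H / 3 = 6 / 3 = 2.0 m
Mo = Pa * arm = Pa * H / 3 = 119.88 * 6 / 3 = 239.76 kN-m/m

239.76 kN-m/m


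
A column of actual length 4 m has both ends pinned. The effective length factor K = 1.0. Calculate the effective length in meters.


L_eff = K * L
= 1.0 * 4
= 4.0 m

4.0 m


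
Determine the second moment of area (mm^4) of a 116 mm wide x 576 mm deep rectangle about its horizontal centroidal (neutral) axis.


I = b * h^3 / 12
= 116 * 576^3 / 12
= 116 * 191102976 / 12
= 1847328768.0 mm^4

1847328768.0 mm^4


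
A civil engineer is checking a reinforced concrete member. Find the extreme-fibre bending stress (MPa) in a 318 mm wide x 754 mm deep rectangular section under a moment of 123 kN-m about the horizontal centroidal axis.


I = b * h^3 / 12 = 318 * 754^3 / 12 = 11359518196.0 mm^4
y = h / 2 = 754 / 2 = 377.0 mm
M = 123 kN-m = 123000000.0 N-mm
sigma = M * y / I = 123000000.0 * 377.0 / 11359518196.0
= 4.08 MPa

4.08 MPa


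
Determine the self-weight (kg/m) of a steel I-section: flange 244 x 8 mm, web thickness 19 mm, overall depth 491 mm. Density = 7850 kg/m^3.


A_flanges = 2 * 244 * 8 = 3904 mm^2
A_web = (491 - 2 * 8) * 19 = 9025 mm^2
A_total = 3904 + 9025 = 12929 mm^2 = 0.012929 m^2
Weight = rho * A = 7850 * 0.012929 = 101.4926 kg/m

101.4926 kg/m


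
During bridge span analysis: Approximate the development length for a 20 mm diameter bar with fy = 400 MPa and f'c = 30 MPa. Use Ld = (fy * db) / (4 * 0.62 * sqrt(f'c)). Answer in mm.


Ld = (fy * db) / (4 * 0.62 * sqrt(f'c))
= (400 * 20) / (4 * 0.62 * sqrt(30))
= 8000 / 13.5835
= 588.95 mm

588.95 mm


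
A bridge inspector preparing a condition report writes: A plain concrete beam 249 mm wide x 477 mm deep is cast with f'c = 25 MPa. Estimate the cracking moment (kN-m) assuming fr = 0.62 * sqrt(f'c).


fr = 0.62 * sqrt(25) = 0.62 * 5.0 = 3.1 MPa
I = 249 * 477^3 / 12 = 2252025159.75 mm^4
y_t = 238.5 mm
M_cr = fr * I / y_t = 3.1 * 2252025159.75 / 238.5 N-mm
= 29.2716 kN-m

29.2716 kN-m


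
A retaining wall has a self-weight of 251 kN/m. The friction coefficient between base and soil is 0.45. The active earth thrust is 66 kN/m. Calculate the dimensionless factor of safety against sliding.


Resisting force = mu * W = 0.45 * 251 = 112.95 kN/m
FOS = Resisting / Driving = 112.95 / 66
= 1.7114 (dimensionless)

1.7114 (dimensionless)


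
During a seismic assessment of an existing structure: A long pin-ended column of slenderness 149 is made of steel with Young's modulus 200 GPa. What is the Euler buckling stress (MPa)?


sigma_cr = pi^2 * E / lambda^2
= 9.8696 * 200000.0 / 149^2
= 9.8696 * 200000.0 / 22201
= 88.9113 MPa

88.9113 MPa


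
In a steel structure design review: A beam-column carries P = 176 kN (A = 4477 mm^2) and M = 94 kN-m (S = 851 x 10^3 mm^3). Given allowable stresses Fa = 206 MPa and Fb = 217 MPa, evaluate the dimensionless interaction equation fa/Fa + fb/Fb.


f_a = P / A = 176000.0 / 4477 = 39.312 MPa
f_b = M / S = 94000000.0 / 851000.0 = 110.4583 MPa
Ratio = f_a / Fa + f_b / Fb
= 39.312 / 206 + 110.4583 / 217
= 0.6999 (dimensionless)

0.6999 (dimensionless)


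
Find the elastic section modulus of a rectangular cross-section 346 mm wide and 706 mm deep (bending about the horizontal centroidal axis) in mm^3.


S = b * h^2 / 6
= 346 * 706^2 / 6
= 346 * 498436 / 6
= 28743142.67 mm^3

28743142.67 mm^3


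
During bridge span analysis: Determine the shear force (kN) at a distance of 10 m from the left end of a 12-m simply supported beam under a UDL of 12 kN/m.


R_A = w * L / 2 = 12 * 12 / 2 = 72.0 kN
V(x) = R_A - w * x = 72.0 - 12 * 10
= -48.0 kN

-48.0 kN


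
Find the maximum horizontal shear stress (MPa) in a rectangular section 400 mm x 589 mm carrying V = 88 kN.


A = b * h = 400 * 589 = 235600 mm^2
V = 88 kN = 88000.0 N
tau_max = 1.5 * V / A = 1.5 * 88000.0 / 235600
= 0.5603 MPa

0.5603 MPa


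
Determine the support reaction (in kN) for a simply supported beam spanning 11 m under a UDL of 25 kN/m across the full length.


Total load = w * L = 25 * 11 = 275 kN
By symmetry, each reaction R = total / 2 = 275 / 2 = 137.5 kN

137.5 kN


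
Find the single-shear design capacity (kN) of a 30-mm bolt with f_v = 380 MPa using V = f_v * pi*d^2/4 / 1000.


A = pi * d^2 / 4 = pi * 30^2 / 4 = 706.8583 mm^2
V = f_v * A / 1000 = 380 * 706.8583 / 1000
= 268.6062 kN

268.6062 kN


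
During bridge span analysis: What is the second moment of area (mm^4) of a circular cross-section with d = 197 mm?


r = d / 2 = 197 / 2 = 98.5 mm
I = pi * r^4 / 4 = pi * 98.5^4 / 4
= 73932399.8 mm^4

73932399.8 mm^4


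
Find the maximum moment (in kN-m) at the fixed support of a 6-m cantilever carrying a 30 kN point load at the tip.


For a cantilever with a point load at the free end:
M_max = P * L = 30 * 6 = 180 kN-m

180 kN-m


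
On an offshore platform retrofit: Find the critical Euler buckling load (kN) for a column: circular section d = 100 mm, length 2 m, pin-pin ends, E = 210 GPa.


I = pi * d^4 / 64 = 4908738.52 mm^4
L = 2000.0 mm
P_cr = pi^2 * E * I / L^2
= 9.8696 * 210000.0 * 4908738.52 / 2000.0^2
= 2543483.63 N = 2543.4836 kN

2543.4836 kN


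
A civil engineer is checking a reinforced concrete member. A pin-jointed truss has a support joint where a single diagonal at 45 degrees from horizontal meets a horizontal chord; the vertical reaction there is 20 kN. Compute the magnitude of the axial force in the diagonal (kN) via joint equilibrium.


At the joint, only the diagonal has a vertical component, so vertical equilibrium gives:
F * sin(45) = 20
F = 20 / sin(45)
= 20 / 0.707107
= 28.28 kN

28.28 kN


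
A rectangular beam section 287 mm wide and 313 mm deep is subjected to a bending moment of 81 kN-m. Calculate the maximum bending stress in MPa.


I = b * h^3 / 12 = 287 * 313^3 / 12 = 733387769.92 mm^4
y = h / 2 = 313 / 2 = 156.5 mm
M = 81 kN-m = 81000000.0 N-mm
sigma = M * y / I = 81000000.0 * 156.5 / 733387769.92
= 17.28 MPa

17.28 MPa


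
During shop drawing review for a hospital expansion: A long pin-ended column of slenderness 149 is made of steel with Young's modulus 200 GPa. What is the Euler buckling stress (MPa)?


sigma_cr = pi^2 * E / lambda^2
= 9.8696 * 200000.0 / 149^2
= 9.8696 * 200000.0 / 22201
= 88.9113 MPa

88.9113 MPa


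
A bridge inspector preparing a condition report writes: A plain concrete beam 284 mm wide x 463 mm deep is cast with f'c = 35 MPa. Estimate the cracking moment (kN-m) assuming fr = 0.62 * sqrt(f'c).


fr = 0.62 * sqrt(35) = 0.62 * 5.9161 = 3.668 MPa
I = 284 * 463^3 / 12 = 2348984045.67 mm^4
y_t = 231.5 mm
M_cr = fr * I / y_t = 3.668 * 2348984045.67 / 231.5 N-mm
= 37.2182 kN-m

37.2182 kN-m


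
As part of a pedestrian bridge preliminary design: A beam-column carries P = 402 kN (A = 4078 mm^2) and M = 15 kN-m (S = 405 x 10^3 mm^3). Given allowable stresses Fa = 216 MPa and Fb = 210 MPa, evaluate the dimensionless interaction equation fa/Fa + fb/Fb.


f_a = P / A = 402000.0 / 4078 = 98.5777 MPa
f_b = M / S = 15000000.0 / 405000.0 = 37.037 MPa
Ratio = f_a / Fa + f_b / Fb
= 98.5777 / 216 + 37.037 / 210
= 0.6327 (dimensionless)

0.6327 (dimensionless)


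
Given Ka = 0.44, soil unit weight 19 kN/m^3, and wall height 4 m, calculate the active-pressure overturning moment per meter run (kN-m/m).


Pa = 0.5 * Ka * gamma * H^2
= 0.5 * 0.44 * 19 * 4^2
= 66.88 kN/m
Arm = H / 3 = 4 / 3 = 1.3333 m
Mo = Pa * arm = Pa * H / 3 = 66.88 * 4 / 3 = 89.1733 kN-m/m

89.1733 kN-m/m


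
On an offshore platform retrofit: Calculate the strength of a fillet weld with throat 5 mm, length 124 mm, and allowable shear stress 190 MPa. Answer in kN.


Strength = throat * length * allowable stress
= 5 * 124 * 190 N
= 117800 N
= 117.8 kN

117.8 kN


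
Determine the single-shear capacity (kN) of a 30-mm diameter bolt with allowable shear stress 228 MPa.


A = pi * d^2 / 4 = pi * 30^2 / 4 = 706.8583 mm^2
V = f_v * A / 1000 = 228 * 706.8583 / 1000
= 161.1637 kN

161.1637 kN


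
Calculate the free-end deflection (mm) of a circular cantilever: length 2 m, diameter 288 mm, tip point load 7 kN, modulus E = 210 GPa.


I = pi * d^4 / 64 = pi * 288^4 / 64 = 337706834.33 mm^4
L = 2000.0 mm, P = 7000.0 N, E = 210000.0 MPa
delta = P * L^3 / (3 * E * I)
= 7000.0 * 2000.0^3 / (3 * 210000.0 * 337706834.33)
= 0.2632 mm

0.2632 mm


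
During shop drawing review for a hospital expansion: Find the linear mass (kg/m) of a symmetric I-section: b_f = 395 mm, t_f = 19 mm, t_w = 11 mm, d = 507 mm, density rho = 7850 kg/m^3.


A_flanges = 2 * 395 * 19 = 15010 mm^2
A_web = (507 - 2 * 19) * 11 = 5159 mm^2
A_total = 15010 + 5159 = 20169 mm^2 = 0.020169 m^2
Weight = rho * A = 7850 * 0.020169 = 158.3267 kg/m

158.3267 kg/m


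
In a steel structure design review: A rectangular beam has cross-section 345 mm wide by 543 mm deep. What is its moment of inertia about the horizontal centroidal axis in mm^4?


I = b * h^3 / 12
= 345 * 543^3 / 12
= 345 * 160103007 / 12
= 4602961451.25 mm^4

4602961451.25 mm^4


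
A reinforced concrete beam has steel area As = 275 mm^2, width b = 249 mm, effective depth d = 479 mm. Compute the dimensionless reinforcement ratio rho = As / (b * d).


rho = As / (b * d)
= 275 / (249 * 479)
= 275 / 119271
= 0.002306 (dimensionless)

0.002306 (dimensionless)


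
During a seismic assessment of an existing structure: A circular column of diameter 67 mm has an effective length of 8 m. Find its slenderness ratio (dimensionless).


Radius of gyration r = d / 4 = 67 / 4 = 16.75 mm
L_eff = 8000.0 mm
Slenderness ratio = L / r = 8000.0 / 16.75 = 477.61 (dimensionless)

477.61 (dimensionless)


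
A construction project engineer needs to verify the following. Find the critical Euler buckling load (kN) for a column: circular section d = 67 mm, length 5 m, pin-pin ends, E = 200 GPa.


I = pi * d^4 / 64 = 989165.84 mm^4
L = 5000.0 mm
P_cr = pi^2 * E * I / L^2
= 9.8696 * 200000.0 * 989165.84 / 5000.0^2
= 78101.4 N = 78.1014 kN

78.1014 kN


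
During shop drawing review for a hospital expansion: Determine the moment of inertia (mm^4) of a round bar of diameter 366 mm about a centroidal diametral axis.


r = d / 2 = 366 / 2 = 183.0 mm
I = pi * r^4 / 4 = pi * 183.0^4 / 4
= 880834345.46 mm^4

880834345.46 mm^4


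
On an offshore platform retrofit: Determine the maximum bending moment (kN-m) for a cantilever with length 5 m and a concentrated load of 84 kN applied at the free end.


For a cantilever with a point load at the free end:
M_max = P * L = 84 * 5 = 420 kN-m

420 kN-m


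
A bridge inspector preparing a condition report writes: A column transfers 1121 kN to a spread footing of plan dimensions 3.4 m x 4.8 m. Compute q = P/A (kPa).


A = 3.4 * 4.8 = 16.32 m^2
q = P / A = 1121 / 16.32
= 68.6887 kPa

68.6887 kPa


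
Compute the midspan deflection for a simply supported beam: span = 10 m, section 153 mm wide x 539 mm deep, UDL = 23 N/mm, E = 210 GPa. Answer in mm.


I = 153 * 539^3 / 12 = 1996532942.25 mm^4
L = 10000.0 mm, w = 23 N/mm, E = 210000.0 MPa
delta = 5 * w * L^4 / (384 * E * I)
= 5 * 23 * 10000.0^4 / (384 * 210000.0 * 1996532942.25)
= 7.1428 mm

7.1428 mm


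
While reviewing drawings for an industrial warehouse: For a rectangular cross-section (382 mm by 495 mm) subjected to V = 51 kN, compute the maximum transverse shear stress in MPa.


A = b * h = 382 * 495 = 189090 mm^2
V = 51 kN = 51000.0 N
tau_max = 1.5 * V / A = 1.5 * 51000.0 / 189090
= 0.4046 MPa

0.4046 MPa


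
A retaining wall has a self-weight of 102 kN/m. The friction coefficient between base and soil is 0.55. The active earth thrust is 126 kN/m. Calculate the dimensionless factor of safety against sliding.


Resisting force = mu * W = 0.55 * 102 = 56.1 kN/m
FOS = Resisting / Driving = 56.1 / 126
= 0.4452 (dimensionless)

0.4452 (dimensionless)


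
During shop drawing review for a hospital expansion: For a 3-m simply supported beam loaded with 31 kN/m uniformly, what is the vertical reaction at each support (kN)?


Total load = w * L = 31 * 3 = 93 kN
By symmetry, each reaction R = total / 2 = 93 / 2 = 46.5 kN

46.5 kN


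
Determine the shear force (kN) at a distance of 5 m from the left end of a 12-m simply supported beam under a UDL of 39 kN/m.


R_A = w * L / 2 = 39 * 12 / 2 = 234.0 kN
V(x) = R_A - w * x = 234.0 - 39 * 5
= 39.0 kN

39.0 kN


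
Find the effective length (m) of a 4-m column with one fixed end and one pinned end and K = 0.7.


L_eff = K * L
= 0.7 * 4
= 2.8 m

2.8 m


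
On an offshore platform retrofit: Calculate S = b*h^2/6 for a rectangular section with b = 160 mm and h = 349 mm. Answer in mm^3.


S = b * h^2 / 6
= 160 * 349^2 / 6
= 160 * 121801 / 6
= 3248026.67 mm^3

3248026.67 mm^3


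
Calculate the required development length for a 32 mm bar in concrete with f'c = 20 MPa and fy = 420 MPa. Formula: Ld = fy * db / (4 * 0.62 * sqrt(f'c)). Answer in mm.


Ld = (fy * db) / (4 * 0.62 * sqrt(f'c))
= (420 * 32) / (4 * 0.62 * sqrt(20))
= 13440 / 11.0909
= 1211.8 mm

1211.8 mm


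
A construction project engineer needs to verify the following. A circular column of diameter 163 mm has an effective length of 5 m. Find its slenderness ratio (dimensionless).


Radius of gyration r = d / 4 = 163 / 4 = 40.75 mm
L_eff = 5000.0 mm
Slenderness ratio = L / r = 5000.0 / 40.75 = 122.7 (dimensionless)

122.7 (dimensionless)


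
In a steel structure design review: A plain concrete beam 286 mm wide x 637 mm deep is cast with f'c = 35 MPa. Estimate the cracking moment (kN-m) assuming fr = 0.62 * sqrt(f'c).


fr = 0.62 * sqrt(35) = 0.62 * 5.9161 = 3.668 MPa
I = 286 * 637^3 / 12 = 6160317329.83 mm^4
y_t = 318.5 mm
M_cr = fr * I / y_t = 3.668 * 6160317329.83 / 318.5 N-mm
= 70.9446 kN-m

70.9446 kN-m


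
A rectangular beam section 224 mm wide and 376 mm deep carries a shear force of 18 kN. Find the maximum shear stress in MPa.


A = b * h = 224 * 376 = 84224 mm^2
V = 18 kN = 18000.0 N
tau_max = 1.5 * V / A = 1.5 * 18000.0 / 84224
= 0.3206 MPa

0.3206 MPa


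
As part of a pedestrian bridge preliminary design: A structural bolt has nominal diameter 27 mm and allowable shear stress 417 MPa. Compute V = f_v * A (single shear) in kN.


A = pi * d^2 / 4 = pi * 27^2 / 4 = 572.5553 mm^2
V = f_v * A / 1000 = 417 * 572.5553 / 1000
= 238.7555 kN

238.7555 kN


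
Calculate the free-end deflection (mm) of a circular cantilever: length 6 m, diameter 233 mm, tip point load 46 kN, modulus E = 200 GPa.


I = pi * d^4 / 64 = pi * 233^4 / 64 = 144675030.57 mm^4
L = 6000.0 mm, P = 46000.0 N, E = 200000.0 MPa
delta = P * L^3 / (3 * E * I)
= 46000.0 * 6000.0^3 / (3 * 200000.0 * 144675030.57)
= 114.4634 mm

114.4634 mm


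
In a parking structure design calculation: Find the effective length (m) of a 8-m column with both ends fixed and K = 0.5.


L_eff = K * L
= 0.5 * 8
= 4.0 m

4.0 m


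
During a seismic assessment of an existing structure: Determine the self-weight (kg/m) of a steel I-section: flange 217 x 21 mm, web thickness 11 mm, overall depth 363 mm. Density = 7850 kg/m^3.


A_flanges = 2 * 217 * 21 = 9114 mm^2
A_web = (363 - 2 * 21) * 11 = 3531 mm^2
A_total = 9114 + 3531 = 12645 mm^2 = 0.012645 m^2
Weight = rho * A = 7850 * 0.012645 = 99.2632 kg/m

99.2632 kg/m


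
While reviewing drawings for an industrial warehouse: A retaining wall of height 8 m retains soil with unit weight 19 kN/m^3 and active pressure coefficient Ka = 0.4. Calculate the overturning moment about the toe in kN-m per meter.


Pa = 0.5 * Ka * gamma * H^2
= 0.5 * 0.4 * 19 * 8^2
= 243.2 kN/m
Arm = H / 3 = 8 / 3 = 2.6667 m
Mo = Pa * arm = Pa * H / 3 = 243.2 * 8 / 3 = 648.5333 kN-m/m

648.5333 kN-m/m


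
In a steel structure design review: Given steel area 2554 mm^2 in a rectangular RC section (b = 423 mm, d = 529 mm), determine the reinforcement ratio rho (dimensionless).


rho = As / (b * d)
= 2554 / (423 * 529)
= 2554 / 223767
= 0.011414 (dimensionless)

0.011414 (dimensionless)


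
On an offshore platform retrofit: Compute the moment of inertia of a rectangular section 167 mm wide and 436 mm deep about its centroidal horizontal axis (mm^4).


I = b * h^3 / 12
= 167 * 436^3 / 12
= 167 * 82881856 / 12
= 1153439162.67 mm^4

1153439162.67 mm^4


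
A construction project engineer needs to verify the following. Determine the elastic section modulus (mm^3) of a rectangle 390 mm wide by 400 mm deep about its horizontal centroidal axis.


S = b * h^2 / 6
= 390 * 400^2 / 6
= 390 * 160000 / 6
= 10400000.0 mm^3

10400000.0 mm^3


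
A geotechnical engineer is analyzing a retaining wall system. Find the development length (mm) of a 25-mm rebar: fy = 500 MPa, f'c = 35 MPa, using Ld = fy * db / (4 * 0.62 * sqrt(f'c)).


Ld = (fy * db) / (4 * 0.62 * sqrt(f'c))
= (500 * 25) / (4 * 0.62 * sqrt(35))
= 12500 / 14.6719
= 851.97 mm

851.97 mm


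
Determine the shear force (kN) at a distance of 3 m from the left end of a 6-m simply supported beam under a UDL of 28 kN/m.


R_A = w * L / 2 = 28 * 6 / 2 = 84.0 kN
V(x) = R_A - w * x = 84.0 - 28 * 3
= 0.0 kN

0.0 kN


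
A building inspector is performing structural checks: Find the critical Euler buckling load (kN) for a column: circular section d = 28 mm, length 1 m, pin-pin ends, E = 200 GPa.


I = pi * d^4 / 64 = 30171.86 mm^4
L = 1000.0 mm
P_cr = pi^2 * E * I / L^2
= 9.8696 * 200000.0 * 30171.86 / 1000.0^2
= 59556.86 N = 59.5569 kN

59.5569 kN


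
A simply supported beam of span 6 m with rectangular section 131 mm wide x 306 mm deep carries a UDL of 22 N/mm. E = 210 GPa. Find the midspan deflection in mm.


I = 131 * 306^3 / 12 = 312791058.0 mm^4
L = 6000.0 mm, w = 22 N/mm, E = 210000.0 MPa
delta = 5 * w * L^4 / (384 * E * I)
= 5 * 22 * 6000.0^4 / (384 * 210000.0 * 312791058.0)
= 5.6519 mm

5.6519 mm


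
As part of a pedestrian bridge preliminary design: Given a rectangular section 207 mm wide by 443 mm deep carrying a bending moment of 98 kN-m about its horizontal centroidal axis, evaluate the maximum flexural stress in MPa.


I = b * h^3 / 12 = 207 * 443^3 / 12 = 1499685795.75 mm^4
y = h / 2 = 443 / 2 = 221.5 mm
M = 98 kN-m = 98000000.0 N-mm
sigma = M * y / I = 98000000.0 * 221.5 / 1499685795.75
= 14.47 MPa

14.47 MPa


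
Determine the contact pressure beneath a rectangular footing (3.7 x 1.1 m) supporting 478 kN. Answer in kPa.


A = 3.7 * 1.1 = 4.07 m^2
q = P / A = 478 / 4.07
= 117.4447 kPa

117.4447 kPa


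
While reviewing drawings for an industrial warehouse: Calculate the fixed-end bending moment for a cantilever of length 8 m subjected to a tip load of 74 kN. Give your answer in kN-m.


For a cantilever with a point load at the free end:
M_max = P * L = 74 * 8 = 592 kN-m

592 kN-m


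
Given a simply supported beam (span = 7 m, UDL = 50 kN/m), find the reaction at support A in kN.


Total load = w * L = 50 * 7 = 350 kN
By symmetry, each reaction R = total / 2 = 350 / 2 = 175.0 kN

175.0 kN


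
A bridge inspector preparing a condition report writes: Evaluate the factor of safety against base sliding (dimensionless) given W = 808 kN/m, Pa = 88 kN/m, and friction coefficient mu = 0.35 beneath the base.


Resisting force = mu * W = 0.35 * 808 = 282.8 kN/m
FOS = Resisting / Driving = 282.8 / 88
= 3.2136 (dimensionless)

3.2136 (dimensionless)


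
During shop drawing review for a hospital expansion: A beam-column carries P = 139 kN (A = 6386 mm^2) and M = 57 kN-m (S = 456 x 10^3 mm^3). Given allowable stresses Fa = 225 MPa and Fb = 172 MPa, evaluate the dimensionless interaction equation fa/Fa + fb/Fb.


f_a = P / A = 139000.0 / 6386 = 21.7664 MPa
f_b = M / S = 57000000.0 / 456000.0 = 125.0 MPa
Ratio = f_a / Fa + f_b / Fb
= 21.7664 / 225 + 125.0 / 172
= 0.8235 (dimensionless)

0.8235 (dimensionless)


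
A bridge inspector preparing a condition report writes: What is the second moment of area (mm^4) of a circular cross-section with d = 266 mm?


r = d / 2 = 266 / 2 = 133.0 mm
I = pi * r^4 / 4 = pi * 133.0^4 / 4
= 245751651.6 mm^4

245751651.6 mm^4


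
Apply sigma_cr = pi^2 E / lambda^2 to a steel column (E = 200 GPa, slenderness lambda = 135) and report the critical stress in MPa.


sigma_cr = pi^2 * E / lambda^2
= 9.8696 * 200000.0 / 135^2
= 9.8696 * 200000.0 / 18225
= 108.3084 MPa

108.3084 MPa


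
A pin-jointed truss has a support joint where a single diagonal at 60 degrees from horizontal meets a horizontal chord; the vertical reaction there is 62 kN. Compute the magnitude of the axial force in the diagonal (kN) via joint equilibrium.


At the joint, only the diagonal has a vertical component, so vertical equilibrium gives:
F * sin(60) = 62
F = 62 / sin(60)
= 62 / 0.866025
= 71.59 kN

71.59 kN


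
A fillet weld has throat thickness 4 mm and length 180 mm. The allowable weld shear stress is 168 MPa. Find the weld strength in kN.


Strength = throat * length * allowable stress
= 4 * 180 * 168 N
= 120960 N
= 120.96 kN

120.96 kN


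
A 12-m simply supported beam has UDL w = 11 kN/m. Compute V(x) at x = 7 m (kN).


R_A = w * L / 2 = 11 * 12 / 2 = 66.0 kN
V(x) = R_A - w * x = 66.0 - 11 * 7
= -11.0 kN

-11.0 kN


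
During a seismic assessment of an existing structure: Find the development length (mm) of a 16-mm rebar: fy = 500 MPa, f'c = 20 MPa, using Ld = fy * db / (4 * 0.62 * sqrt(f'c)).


Ld = (fy * db) / (4 * 0.62 * sqrt(f'c))
= (500 * 16) / (4 * 0.62 * sqrt(20))
= 8000 / 11.0909
= 721.31 mm

721.31 mm


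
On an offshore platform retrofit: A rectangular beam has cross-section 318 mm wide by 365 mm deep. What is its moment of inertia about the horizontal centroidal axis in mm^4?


I = b * h^3 / 12
= 318 * 365^3 / 12
= 318 * 48627125 / 12
= 1288618812.5 mm^4

1288618812.5 mm^4


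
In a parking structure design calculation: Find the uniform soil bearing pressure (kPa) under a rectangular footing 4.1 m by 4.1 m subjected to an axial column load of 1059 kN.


A = 4.1 * 4.1 = 16.81 m^2
q = P / A = 1059 / 16.81
= 62.9982 kPa

62.9982 kPa


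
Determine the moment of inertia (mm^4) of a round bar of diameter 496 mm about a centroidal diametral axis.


r = d / 2 = 496 / 2 = 248.0 mm
I = pi * r^4 / 4 = pi * 248.0^4 / 4
= 2970958631.97 mm^4

2970958631.97 mm^4


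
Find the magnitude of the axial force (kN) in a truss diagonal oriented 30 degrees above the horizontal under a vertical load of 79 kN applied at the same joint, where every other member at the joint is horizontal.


At the joint, only the diagonal has a vertical component, so vertical equilibrium gives:
F * sin(30) = 79
F = 79 / sin(30)
= 79 / 0.5
= 158.0 kN

158.0 kN


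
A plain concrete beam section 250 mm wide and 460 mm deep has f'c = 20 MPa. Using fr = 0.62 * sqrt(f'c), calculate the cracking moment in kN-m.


fr = 0.62 * sqrt(20) = 0.62 * 4.4721 = 2.7727 MPa
I = 250 * 460^3 / 12 = 2027833333.33 mm^4
y_t = 230.0 mm
M_cr = fr * I / y_t = 2.7727 * 2027833333.33 / 230.0 N-mm
= 24.4462 kN-m

24.4462 kN-m


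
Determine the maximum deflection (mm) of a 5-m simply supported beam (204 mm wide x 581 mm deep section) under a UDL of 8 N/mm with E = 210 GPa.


I = 204 * 581^3 / 12 = 3334089997.0 mm^4
L = 5000.0 mm, w = 8 N/mm, E = 210000.0 MPa
delta = 5 * w * L^4 / (384 * E * I)
= 5 * 8 * 5000.0^4 / (384 * 210000.0 * 3334089997.0)
= 0.093 mm

0.093 mm


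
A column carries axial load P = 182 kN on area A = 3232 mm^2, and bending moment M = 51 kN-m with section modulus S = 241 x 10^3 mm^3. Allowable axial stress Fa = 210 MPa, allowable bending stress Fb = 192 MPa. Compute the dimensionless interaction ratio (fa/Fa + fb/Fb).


f_a = P / A = 182000.0 / 3232 = 56.3119 MPa
f_b = M / S = 51000000.0 / 241000.0 = 211.6183 MPa
Ratio = f_a / Fa + f_b / Fb
= 56.3119 / 210 + 211.6183 / 192
= 1.3703 (dimensionless)

1.3703 (dimensionless)


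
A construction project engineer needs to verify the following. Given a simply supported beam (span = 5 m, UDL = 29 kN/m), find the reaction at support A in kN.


Total load = w * L = 29 * 5 = 145 kN
By symmetry, each reaction R = total / 2 = 145 / 2 = 72.5 kN

72.5 kN


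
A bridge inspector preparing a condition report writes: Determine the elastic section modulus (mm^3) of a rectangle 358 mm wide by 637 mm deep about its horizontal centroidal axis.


S = b * h^2 / 6
= 358 * 637^2 / 6
= 358 * 405769 / 6
= 24210883.67 mm^3

24210883.67 mm^3


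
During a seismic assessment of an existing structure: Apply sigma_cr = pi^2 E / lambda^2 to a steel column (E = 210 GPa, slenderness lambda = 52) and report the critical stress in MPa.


sigma_cr = pi^2 * E / lambda^2
= 9.8696 * 210000.0 / 52^2
= 9.8696 * 210000.0 / 2704
= 766.5003 MPa

766.5003 MPa


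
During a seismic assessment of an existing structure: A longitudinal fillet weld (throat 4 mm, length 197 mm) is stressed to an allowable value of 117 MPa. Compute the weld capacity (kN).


Strength = throat * length * allowable stress
= 4 * 197 * 117 N
= 92196 N
= 92.2 kN

92.2 kN


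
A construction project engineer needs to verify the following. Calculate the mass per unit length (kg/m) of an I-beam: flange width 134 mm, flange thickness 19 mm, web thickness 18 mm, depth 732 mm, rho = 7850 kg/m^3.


A_flanges = 2 * 134 * 19 = 5092 mm^2
A_web = (732 - 2 * 19) * 18 = 12492 mm^2
A_total = 5092 + 12492 = 17584 mm^2 = 0.017584 m^2
Weight = rho * A = 7850 * 0.017584 = 138.0344 kg/m

138.0344 kg/m


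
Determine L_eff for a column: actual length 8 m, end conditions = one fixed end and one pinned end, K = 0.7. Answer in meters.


L_eff = K * L
= 0.7 * 8
= 5.6 m

5.6 m


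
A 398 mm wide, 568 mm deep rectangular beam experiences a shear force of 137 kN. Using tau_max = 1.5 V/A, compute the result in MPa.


A = b * h = 398 * 568 = 226064 mm^2
V = 137 kN = 137000.0 N
tau_max = 1.5 * V / A = 1.5 * 137000.0 / 226064
= 0.909 MPa

0.909 MPa


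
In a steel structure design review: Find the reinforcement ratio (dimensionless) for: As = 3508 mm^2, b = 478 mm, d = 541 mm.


rho = As / (b * d)
= 3508 / (478 * 541)
= 3508 / 258598
= 0.013565 (dimensionless)

0.013565 (dimensionless)


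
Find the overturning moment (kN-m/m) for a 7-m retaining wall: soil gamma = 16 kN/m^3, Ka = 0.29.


Pa = 0.5 * Ka * gamma * H^2
= 0.5 * 0.29 * 16 * 7^2
= 113.68 kN/m
Arm = H / 3 = 7 / 3 = 2.3333 m
Mo = Pa * arm = Pa * H / 3 = 113.68 * 7 / 3 = 265.2533 kN-m/m

265.2533 kN-m/m


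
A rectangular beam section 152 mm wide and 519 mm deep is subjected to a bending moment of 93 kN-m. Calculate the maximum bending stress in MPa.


I = b * h^3 / 12 = 152 * 519^3 / 12 = 1770779214.0 mm^4
y = h / 2 = 519 / 2 = 259.5 mm
M = 93 kN-m = 93000000.0 N-mm
sigma = M * y / I = 93000000.0 * 259.5 / 1770779214.0
= 13.63 MPa

13.63 MPa


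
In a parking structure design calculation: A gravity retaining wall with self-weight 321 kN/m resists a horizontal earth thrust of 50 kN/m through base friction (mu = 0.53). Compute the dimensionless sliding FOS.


Resisting force = mu * W = 0.53 * 321 = 170.13 kN/m
FOS = Resisting / Driving = 170.13 / 50
= 3.4026 (dimensionless)

3.4026 (dimensionless)


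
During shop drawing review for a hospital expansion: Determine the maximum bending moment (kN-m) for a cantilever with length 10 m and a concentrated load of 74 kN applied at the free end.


For a cantilever with a point load at the free end:
M_max = P * L = 74 * 10 = 740 kN-m

740 kN-m


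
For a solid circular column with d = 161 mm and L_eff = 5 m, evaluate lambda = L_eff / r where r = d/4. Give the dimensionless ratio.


Radius of gyration r = d / 4 = 161 / 4 = 40.25 mm
L_eff = 5000.0 mm
Slenderness ratio = L / r = 5000.0 / 40.25 = 124.22 (dimensionless)

124.22 (dimensionless)


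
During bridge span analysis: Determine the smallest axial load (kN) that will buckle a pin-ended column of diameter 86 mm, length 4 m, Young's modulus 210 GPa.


I = pi * d^4 / 64 = 2685120.03 mm^4
L = 4000.0 mm
P_cr = pi^2 * E * I / L^2
= 9.8696 * 210000.0 * 2685120.03 / 4000.0^2
= 347826.58 N = 347.8266 kN

347.8266 kN


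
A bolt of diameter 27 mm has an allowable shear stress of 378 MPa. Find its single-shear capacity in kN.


A = pi * d^2 / 4 = pi * 27^2 / 4 = 572.5553 mm^2
V = f_v * A / 1000 = 378 * 572.5553 / 1000
= 216.4259 kN

216.4259 kN


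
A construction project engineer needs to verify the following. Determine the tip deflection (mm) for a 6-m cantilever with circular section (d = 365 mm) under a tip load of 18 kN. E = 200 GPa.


I = pi * d^4 / 64 = pi * 365^4 / 64 = 871247122.07 mm^4
L = 6000.0 mm, P = 18000.0 N, E = 200000.0 MPa
delta = P * L^3 / (3 * E * I)
= 18000.0 * 6000.0^3 / (3 * 200000.0 * 871247122.07)
= 7.4376 mm

7.4376 mm


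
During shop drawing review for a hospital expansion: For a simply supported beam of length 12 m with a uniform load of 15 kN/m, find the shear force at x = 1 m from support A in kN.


R_A = w * L / 2 = 15 * 12 / 2 = 90.0 kN
V(x) = R_A - w * x = 90.0 - 15 * 1
= 75.0 kN

75.0 kN


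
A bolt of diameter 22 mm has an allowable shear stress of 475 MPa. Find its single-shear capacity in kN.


A = pi * d^2 / 4 = pi * 22^2 / 4 = 380.1327 mm^2
V = f_v * A / 1000 = 475 * 380.1327 / 1000
= 180.563 kN

180.563 kN


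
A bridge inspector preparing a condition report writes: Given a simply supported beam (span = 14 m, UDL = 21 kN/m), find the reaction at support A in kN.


Total load = w * L = 21 * 14 = 294 kN
By symmetry, each reaction R = total / 2 = 294 / 2 = 147.0 kN

147.0 kN


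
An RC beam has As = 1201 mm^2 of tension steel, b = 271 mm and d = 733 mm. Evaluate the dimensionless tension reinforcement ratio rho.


rho = As / (b * d)
= 1201 / (271 * 733)
= 1201 / 198643
= 0.006046 (dimensionless)

0.006046 (dimensionless)


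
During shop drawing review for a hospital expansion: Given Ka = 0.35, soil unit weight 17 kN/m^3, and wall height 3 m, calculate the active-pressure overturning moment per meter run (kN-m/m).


Pa = 0.5 * Ka * gamma * H^2
= 0.5 * 0.35 * 17 * 3^2
= 26.775 kN/m
Arm = H / 3 = 3 / 3 = 1.0 m
Mo = Pa * arm = Pa * H / 3 = 26.775 * 3 / 3 = 26.775 kN-m/m

26.775 kN-m/m


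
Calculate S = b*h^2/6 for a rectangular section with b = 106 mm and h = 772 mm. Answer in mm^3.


S = b * h^2 / 6
= 106 * 772^2 / 6
= 106 * 595984 / 6
= 10529050.67 mm^3

10529050.67 mm^3


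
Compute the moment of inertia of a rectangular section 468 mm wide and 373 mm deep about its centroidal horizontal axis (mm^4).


I = b * h^3 / 12
= 468 * 373^3 / 12
= 468 * 51895117 / 12
= 2023909563.0 mm^4

2023909563.0 mm^4


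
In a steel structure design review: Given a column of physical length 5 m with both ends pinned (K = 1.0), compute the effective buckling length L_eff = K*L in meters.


L_eff = K * L
= 1.0 * 5
= 5.0 m

5.0 m


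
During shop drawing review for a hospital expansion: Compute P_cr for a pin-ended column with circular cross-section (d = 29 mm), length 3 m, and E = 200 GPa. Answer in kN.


I = pi * d^4 / 64 = 34718.57 mm^4
L = 3000.0 mm
P_cr = pi^2 * E * I / L^2
= 9.8696 * 200000.0 * 34718.57 / 3000.0^2
= 7614.64 N = 7.6146 kN

7.6146 kN


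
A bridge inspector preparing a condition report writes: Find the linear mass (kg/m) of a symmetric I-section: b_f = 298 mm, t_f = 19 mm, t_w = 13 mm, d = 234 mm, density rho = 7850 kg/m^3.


A_flanges = 2 * 298 * 19 = 11324 mm^2
A_web = (234 - 2 * 19) * 13 = 2548 mm^2
A_total = 11324 + 2548 = 13872 mm^2 = 0.013872 m^2
Weight = rho * A = 7850 * 0.013872 = 108.8952 kg/m

108.8952 kg/m


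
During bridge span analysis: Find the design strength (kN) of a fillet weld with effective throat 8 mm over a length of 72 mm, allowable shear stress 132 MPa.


Strength = throat * length * allowable stress
= 8 * 72 * 132 N
= 76032 N
= 76.03 kN

76.03 kN


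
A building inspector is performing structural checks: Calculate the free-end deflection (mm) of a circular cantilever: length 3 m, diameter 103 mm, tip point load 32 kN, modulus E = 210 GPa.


I = pi * d^4 / 64 = pi * 103^4 / 64 = 5524828.45 mm^4
L = 3000.0 mm, P = 32000.0 N, E = 210000.0 MPa
delta = P * L^3 / (3 * E * I)
= 32000.0 * 3000.0^3 / (3 * 210000.0 * 5524828.45)
= 248.2301 mm

248.2301 mm


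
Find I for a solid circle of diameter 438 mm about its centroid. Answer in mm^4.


r = d / 2 = 438 / 2 = 219.0 mm
I = pi * r^4 / 4 = pi * 219.0^4 / 4
= 1806618032.33 mm^4

1806618032.33 mm^4


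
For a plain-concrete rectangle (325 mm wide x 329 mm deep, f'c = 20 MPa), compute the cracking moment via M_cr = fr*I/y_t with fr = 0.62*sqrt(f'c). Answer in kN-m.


fr = 0.62 * sqrt(20) = 0.62 * 4.4721 = 2.7727 MPa
I = 325 * 329^3 / 12 = 964472410.42 mm^4
y_t = 164.5 mm
M_cr = fr * I / y_t = 2.7727 * 964472410.42 / 164.5 N-mm
= 16.2566 kN-m

16.2566 kN-m


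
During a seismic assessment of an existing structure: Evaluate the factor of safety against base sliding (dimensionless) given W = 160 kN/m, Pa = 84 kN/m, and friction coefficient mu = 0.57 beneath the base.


Resisting force = mu * W = 0.57 * 160 = 91.2 kN/m
FOS = Resisting / Driving = 91.2 / 84
= 1.0857 (dimensionless)

1.0857 (dimensionless)


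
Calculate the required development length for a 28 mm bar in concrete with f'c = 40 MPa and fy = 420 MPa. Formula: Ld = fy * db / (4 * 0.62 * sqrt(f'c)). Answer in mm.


Ld = (fy * db) / (4 * 0.62 * sqrt(f'c))
= (420 * 28) / (4 * 0.62 * sqrt(40))
= 11760 / 15.6849
= 749.77 mm

749.77 mm


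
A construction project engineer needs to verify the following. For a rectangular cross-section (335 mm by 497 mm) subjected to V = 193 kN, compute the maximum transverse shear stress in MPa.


A = b * h = 335 * 497 = 166495 mm^2
V = 193 kN = 193000.0 N
tau_max = 1.5 * V / A = 1.5 * 193000.0 / 166495
= 1.7388 MPa

1.7388 MPa


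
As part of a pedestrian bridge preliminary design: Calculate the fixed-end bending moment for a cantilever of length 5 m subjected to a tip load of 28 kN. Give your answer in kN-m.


For a cantilever with a point load at the free end:
M_max = P * L = 28 * 5 = 140 kN-m

140 kN-m


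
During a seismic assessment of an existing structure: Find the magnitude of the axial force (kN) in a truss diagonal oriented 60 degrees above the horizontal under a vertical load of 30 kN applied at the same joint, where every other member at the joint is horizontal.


At the joint, only the diagonal has a vertical component, so vertical equilibrium gives:
F * sin(60) = 30
F = 30 / sin(60)
= 30 / 0.866025
= 34.64 kN

34.64 kN


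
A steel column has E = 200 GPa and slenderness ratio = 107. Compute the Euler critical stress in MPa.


sigma_cr = pi^2 * E / lambda^2
= 9.8696 * 200000.0 / 107^2
= 9.8696 * 200000.0 / 11449
= 172.4099 MPa

172.4099 MPa
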